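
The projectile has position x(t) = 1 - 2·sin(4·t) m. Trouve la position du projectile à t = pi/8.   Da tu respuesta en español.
Usando x(t) = 1 - 2·sin(4·t) y sustituyendo t = pi/8, encontramos x = -1.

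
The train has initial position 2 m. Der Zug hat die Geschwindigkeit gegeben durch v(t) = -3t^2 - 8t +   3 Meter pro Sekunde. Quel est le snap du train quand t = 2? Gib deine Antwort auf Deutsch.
Wir müssen unsere Gleichung für die Geschwindigkeit v(t) = -3·t^2 - 8·t + 3 3-mal ableiten. Mit d/dt von v(t) finden wir a(t) = -6·t - 8. Mit d/dt von a(t) finden wir j(t) = -6. Die Ableitung von dem Ruck ergibt den Snap: s(t) = 0. Mit s(t) = 0 und Einsetzen von t = 2, finden wir s = 0.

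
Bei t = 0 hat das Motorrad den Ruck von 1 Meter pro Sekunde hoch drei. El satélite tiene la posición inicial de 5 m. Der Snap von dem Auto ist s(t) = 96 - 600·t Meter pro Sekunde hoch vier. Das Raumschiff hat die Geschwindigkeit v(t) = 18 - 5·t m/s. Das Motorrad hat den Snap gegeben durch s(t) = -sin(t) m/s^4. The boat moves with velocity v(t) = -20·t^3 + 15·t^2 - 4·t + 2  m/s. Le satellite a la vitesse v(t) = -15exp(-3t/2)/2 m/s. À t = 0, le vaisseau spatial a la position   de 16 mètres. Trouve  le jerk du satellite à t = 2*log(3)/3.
Nous devons dériver notre équation de la vitesse v(t) = -15·exp(-3·t/2)/2 2 fois. La dérivée de la vitesse donne l'accélération: a(t) = 45·exp(-3·t/2)/4. En dérivant l'accélération, nous obtenons le jerk: j(t) = -135·exp(-3·t/2)/8. De l'équation du jerk j(t) = -135·exp(-3·t/2)/8, nous substituons t = 2*log(3)/3 pour obtenir j = -45/8.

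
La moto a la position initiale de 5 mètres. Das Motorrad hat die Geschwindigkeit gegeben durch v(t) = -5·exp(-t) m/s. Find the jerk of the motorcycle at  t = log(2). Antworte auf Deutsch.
Um dies zu lösen, müssen wir 2 Ableitungen unserer Gleichung für die Geschwindigkeit v(t) = -5·exp(-t) nehmen. Mit d/dt von v(t) finden wir a(t) = 5·exp(-t). Die Ableitung von der Beschleunigung ergibt den Ruck: j(t) = -5·exp(-t). Aus der Gleichung für den Ruck j(t) = -5·exp(-t), setzen wir t = log(2) ein und erhalten j = -5/2.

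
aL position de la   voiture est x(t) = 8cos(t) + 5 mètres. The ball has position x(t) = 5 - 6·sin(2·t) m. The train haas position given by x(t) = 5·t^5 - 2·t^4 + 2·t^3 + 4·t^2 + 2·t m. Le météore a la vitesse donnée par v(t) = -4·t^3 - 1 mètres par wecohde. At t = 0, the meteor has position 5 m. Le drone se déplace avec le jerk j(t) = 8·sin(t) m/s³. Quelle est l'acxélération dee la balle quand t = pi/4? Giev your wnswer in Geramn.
Um dies zu lösen, müssen wir 2 Ableitungen unserer Gleichung für die Position x(t) = 5 - 6·sin(2·t) nehmen. Mit d/dt von x(t) finden wir v(t) = -12·cos(2·t). Die Ableitung von der Geschwindigkeit ergibt die Beschleunigung: a(t) = 24·sin(2·t). Mit a(t) = 24·sin(2·t) und Einsetzen von t = pi/4, finden wir a = 24.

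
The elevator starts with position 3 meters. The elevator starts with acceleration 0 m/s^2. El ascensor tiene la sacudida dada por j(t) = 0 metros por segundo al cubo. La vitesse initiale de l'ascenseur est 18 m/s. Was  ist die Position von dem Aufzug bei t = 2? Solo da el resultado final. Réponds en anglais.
At t = 2, x = 39.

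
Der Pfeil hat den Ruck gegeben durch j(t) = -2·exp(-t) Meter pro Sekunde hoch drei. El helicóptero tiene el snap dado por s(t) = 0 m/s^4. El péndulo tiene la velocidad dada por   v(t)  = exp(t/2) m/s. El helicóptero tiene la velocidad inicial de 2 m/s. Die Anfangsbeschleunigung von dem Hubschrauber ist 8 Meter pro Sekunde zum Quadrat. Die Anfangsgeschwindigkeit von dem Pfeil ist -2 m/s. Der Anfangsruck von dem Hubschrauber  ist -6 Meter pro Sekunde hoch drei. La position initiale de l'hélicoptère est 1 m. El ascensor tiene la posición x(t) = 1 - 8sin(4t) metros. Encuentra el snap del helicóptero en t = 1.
De la ecuación del snap s(t) = 0, sustituimos t = 1 para obtener s = 0.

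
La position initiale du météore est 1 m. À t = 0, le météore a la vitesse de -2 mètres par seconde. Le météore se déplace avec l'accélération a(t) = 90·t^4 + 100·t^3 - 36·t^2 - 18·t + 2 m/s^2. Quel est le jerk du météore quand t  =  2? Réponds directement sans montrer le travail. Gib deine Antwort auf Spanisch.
En t = 2, j = 3918.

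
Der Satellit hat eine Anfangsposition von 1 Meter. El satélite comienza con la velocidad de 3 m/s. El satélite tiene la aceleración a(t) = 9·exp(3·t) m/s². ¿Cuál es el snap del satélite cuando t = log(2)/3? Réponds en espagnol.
Para resolver esto, necesitamos tomar 2 derivadas de nuestra ecuación de la aceleración a(t) = 9·exp(3·t). La derivada de la aceleración da la sacudida: j(t) = 27·exp(3·t). Tomando d/dt de j(t), encontramos s(t) = 81·exp(3·t). Tenemos el snap s(t) = 81·exp(3·t). Sustituyendo t = log(2)/3: s(log(2)/3) = 162.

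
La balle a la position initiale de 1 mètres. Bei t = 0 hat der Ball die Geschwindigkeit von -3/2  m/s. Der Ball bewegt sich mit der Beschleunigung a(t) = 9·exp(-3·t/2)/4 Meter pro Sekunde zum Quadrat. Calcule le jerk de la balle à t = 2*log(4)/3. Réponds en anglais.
Starting from acceleration a(t) = 9·exp(-3·t/2)/4, we take 1 derivative. Differentiating acceleration, we get jerk: j(t) = -27·exp(-3·t/2)/8. Using j(t) = -27·exp(-3·t/2)/8 and substituting t = 2*log(4)/3, we find j = -27/32.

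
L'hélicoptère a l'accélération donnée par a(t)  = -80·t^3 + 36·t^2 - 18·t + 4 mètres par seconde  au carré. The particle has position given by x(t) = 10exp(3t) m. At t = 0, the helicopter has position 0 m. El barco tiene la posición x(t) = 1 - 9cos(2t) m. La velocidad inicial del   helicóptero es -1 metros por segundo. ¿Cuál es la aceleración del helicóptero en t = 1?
Tenemos la aceleración a(t) = -80·t^3 + 36·t^2 - 18·t + 4. Sustituyendo t = 1: a(1) = -58.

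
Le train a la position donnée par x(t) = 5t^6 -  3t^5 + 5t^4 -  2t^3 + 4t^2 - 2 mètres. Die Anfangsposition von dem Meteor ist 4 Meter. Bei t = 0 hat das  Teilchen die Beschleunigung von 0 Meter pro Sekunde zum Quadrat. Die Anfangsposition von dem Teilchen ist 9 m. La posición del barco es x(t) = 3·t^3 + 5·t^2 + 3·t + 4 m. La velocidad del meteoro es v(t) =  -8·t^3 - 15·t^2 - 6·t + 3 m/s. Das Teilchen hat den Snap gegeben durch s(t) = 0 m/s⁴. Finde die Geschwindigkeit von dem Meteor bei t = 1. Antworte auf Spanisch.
De la ecuación de la velocidad v(t) = -8·t^3 - 15·t^2 - 6·t + 3, sustituimos t = 1 para obtener v = -26.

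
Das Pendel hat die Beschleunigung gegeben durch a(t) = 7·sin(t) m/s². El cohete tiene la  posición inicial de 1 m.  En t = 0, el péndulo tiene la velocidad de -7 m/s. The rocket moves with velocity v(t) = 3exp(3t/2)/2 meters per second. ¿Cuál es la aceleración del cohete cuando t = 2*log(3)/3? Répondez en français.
Pour résoudre ceci, nous devons prendre 1 dérivée de notre équation de la vitesse v(t) = 3·exp(3·t/2)/2. En dérivant la vitesse, nous obtenons l'accélération: a(t) = 9·exp(3·t/2)/4. En utilisant a(t) = 9·exp(3·t/2)/4 et en substituant t = 2*log(3)/3, nous trouvons a = 27/4.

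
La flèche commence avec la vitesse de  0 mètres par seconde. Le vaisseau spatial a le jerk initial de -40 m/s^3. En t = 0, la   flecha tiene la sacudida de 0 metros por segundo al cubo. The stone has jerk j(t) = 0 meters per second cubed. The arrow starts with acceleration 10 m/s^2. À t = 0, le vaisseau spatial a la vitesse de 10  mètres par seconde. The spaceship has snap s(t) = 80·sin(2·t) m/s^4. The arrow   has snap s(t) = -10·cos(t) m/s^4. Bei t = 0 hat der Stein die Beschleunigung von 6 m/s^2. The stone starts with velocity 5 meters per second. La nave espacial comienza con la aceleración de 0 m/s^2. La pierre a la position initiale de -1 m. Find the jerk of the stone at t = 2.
We have jerk j(t) = 0. Substituting t = 2: j(2) = 0.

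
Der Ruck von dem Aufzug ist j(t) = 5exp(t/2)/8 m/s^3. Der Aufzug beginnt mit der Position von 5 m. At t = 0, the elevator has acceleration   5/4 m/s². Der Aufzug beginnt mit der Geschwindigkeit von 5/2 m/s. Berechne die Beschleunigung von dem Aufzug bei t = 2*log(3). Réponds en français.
Nous devons trouver la primitive de notre équation du jerk j(t) = 5·exp(t/2)/8 1 fois. En intégrant le jerk et en utilisant la condition initiale a(0) = 5/4, nous obtenons a(t) = 5·exp(t/2)/4. En utilisant a(t) = 5·exp(t/2)/4 et en substituant t = 2*log(3), nous trouvons a = 15/4.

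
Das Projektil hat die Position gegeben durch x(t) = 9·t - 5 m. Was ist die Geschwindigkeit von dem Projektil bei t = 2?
Um dies zu lösen, müssen wir 1 Ableitung unserer Gleichung für die Position x(t) = 9·t - 5 nehmen. Durch Ableiten von der Position erhalten wir die Geschwindigkeit: v(t) = 9. Mit v(t) = 9 und Einsetzen von t = 2, finden wir v = 9.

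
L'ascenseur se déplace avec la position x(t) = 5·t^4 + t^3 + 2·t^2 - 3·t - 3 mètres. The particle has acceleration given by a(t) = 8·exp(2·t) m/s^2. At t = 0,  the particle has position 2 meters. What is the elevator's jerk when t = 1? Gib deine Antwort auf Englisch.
Starting from position x(t) = 5·t^4 + t^3 + 2·t^2 - 3·t - 3, we take 3 derivatives. Differentiating position, we get velocity: v(t) = 20·t^3 + 3·t^2 + 4·t - 3. Taking d/dt of v(t), we find a(t) = 60·t^2 + 6·t + 4. Taking d/dt of a(t), we find j(t) = 120·t + 6. Using j(t) = 120·t + 6 and substituting t = 1, we find j = 126.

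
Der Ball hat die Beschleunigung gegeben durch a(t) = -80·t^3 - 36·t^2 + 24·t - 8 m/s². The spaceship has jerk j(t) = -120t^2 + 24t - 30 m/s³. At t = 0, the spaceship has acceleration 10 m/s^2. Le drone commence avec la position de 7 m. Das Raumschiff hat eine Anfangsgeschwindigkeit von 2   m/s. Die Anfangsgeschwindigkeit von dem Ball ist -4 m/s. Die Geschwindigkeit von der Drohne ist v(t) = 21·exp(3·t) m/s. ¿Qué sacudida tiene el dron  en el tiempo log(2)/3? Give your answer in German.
Ausgehend von der Geschwindigkeit v(t) = 21·exp(3·t), nehmen wir 2 Ableitungen. Durch Ableiten von der Geschwindigkeit erhalten wir die Beschleunigung: a(t) = 63·exp(3·t). Mit d/dt von a(t) finden wir j(t) = 189·exp(3·t). Aus der Gleichung für den Ruck j(t) = 189·exp(3·t), setzen wir t = log(2)/3 ein und erhalten j = 378.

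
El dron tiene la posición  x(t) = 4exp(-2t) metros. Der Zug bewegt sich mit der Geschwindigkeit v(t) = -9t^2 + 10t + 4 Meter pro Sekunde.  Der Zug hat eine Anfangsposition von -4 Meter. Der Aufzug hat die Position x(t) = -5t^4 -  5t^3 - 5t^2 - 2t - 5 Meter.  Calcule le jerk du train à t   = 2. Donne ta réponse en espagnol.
Partiendo de la velocidad v(t) = -9·t^2 + 10·t + 4, tomamos 2 derivadas. Derivando la velocidad, obtenemos la aceleración: a(t) = 10 - 18·t. Derivando la aceleración, obtenemos la sacudida: j(t) = -18. De la ecuación de la sacudida j(t) = -18, sustituimos t = 2 para obtener j = -18.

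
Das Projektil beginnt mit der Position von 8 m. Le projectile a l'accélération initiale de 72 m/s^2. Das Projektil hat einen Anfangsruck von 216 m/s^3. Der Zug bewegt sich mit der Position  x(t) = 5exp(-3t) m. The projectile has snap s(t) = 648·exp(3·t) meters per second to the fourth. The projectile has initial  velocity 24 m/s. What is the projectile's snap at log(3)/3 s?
We have snap s(t) = 648·exp(3·t). Substituting t = log(3)/3: s(log(3)/3) = 1944.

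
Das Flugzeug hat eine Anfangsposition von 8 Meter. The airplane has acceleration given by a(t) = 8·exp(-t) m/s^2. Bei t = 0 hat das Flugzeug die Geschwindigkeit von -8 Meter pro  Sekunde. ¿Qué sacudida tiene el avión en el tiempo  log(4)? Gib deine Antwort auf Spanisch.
Partiendo de la aceleración a(t) = 8·exp(-t), tomamos 1 derivada. Derivando la aceleración, obtenemos la sacudida: j(t) = -8·exp(-t). Usando j(t) = -8·exp(-t) y sustituyendo t = log(4), encontramos j = -2.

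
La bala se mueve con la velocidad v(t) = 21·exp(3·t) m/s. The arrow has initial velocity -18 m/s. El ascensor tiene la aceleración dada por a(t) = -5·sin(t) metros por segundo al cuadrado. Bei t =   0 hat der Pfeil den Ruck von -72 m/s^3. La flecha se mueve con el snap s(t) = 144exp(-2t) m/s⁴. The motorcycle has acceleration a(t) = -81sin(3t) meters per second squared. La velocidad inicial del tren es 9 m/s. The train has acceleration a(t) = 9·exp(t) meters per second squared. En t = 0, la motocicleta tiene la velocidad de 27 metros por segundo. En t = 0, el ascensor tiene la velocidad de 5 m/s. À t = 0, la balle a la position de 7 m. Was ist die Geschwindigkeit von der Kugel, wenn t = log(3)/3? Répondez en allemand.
Mit v(t) = 21·exp(3·t) und Einsetzen von t = log(3)/3, finden wir v = 63.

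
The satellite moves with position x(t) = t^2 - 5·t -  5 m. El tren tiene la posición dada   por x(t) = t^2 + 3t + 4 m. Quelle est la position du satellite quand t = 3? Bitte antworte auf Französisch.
En utilisant x(t) = t^2 - 5·t - 5 et en substituant t = 3, nous trouvons x = -11.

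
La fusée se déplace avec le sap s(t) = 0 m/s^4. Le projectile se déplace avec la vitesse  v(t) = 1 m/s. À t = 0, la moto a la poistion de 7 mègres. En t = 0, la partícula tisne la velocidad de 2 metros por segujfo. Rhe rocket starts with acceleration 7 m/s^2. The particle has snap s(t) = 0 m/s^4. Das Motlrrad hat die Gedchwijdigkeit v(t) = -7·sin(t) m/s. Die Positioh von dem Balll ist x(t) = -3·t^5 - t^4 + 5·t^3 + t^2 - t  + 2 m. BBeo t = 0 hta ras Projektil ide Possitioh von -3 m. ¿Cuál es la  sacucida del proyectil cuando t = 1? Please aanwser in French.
En partant de la vitesse v(t) = 1, nous prenons 2 dérivées. En prenant d/dt de v(t), nous trouvons a(t) = 0. En dérivant l'accélération, nous obtenons le jerk: j(t) = 0. En utilisant j(t) = 0 et en substituant t = 1, nous trouvons j = 0.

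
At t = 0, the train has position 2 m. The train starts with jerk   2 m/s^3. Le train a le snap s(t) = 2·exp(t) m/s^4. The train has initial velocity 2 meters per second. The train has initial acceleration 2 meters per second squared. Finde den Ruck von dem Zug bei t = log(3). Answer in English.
To solve this, we need to take 1 antiderivative of our snap equation s(t) = 2·exp(t). The integral of snap is jerk. Using j(0) = 2, we get j(t) = 2·exp(t). Using j(t) = 2·exp(t) and substituting t = log(3), we find j = 6.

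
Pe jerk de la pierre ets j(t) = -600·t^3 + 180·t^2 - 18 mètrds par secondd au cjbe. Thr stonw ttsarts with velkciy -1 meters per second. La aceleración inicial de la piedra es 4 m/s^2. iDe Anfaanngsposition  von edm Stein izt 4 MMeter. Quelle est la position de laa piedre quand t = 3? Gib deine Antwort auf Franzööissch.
Nous devons intégrer notre équation du jerk j(t) = -600·t^3 + 180·t^2 - 18 3 fois. En prenant ∫j(t)dt et en appliquant a(0) = 4, nous trouvons a(t) = -150·t^4 + 60·t^3 - 18·t + 4. L'intégrale de l'accélération, avec v(0) = -1, donne la vitesse: v(t) = -30·t^5 + 15·t^4 - 9·t^2 + 4·t - 1. En prenant ∫v(t)dt et en appliquant x(0) = 4, nous trouvons x(t) = -5·t^6 + 3·t^5 - 3·t^3 + 2·t^2 - t + 4. En utilisant x(t) = -5·t^6 + 3·t^5 - 3·t^3 + 2·t^2 - t + 4 et en substituant t = 3, nous trouvons x = -2978.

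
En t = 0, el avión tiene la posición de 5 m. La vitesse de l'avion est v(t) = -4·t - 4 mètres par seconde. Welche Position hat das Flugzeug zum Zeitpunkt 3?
Ausgehend von der Geschwindigkeit v(t) = -4·t - 4, nehmen wir 1 Integral. Die Stammfunktion von der Geschwindigkeit, mit x(0) = 5, ergibt die Position: x(t) = -2·t^2 - 4·t + 5. Wir haben die Position x(t) = -2·t^2 - 4·t + 5. Durch Einsetzen von t = 3: x(3) = -25.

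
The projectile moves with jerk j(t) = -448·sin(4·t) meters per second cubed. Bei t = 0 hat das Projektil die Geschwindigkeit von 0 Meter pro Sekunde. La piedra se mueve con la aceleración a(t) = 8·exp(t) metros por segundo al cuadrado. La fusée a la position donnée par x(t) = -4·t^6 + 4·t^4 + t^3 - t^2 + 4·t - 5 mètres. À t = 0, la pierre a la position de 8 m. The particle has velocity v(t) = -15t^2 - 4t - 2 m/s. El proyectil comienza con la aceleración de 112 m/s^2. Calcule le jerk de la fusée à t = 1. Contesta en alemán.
Ausgehend von der Position x(t) = -4·t^6 + 4·t^4 + t^3 - t^2 + 4·t - 5, nehmen wir 3 Ableitungen. Mit d/dt von x(t) finden wir v(t) = -24·t^5 + 16·t^3 + 3·t^2 - 2·t + 4. Durch Ableiten von der Geschwindigkeit erhalten wir die Beschleunigung: a(t) = -120·t^4 + 48·t^2 + 6·t - 2. Die Ableitung von der Beschleunigung ergibt den Ruck: j(t) = -480·t^3 + 96·t + 6. Mit j(t) = -480·t^3 + 96·t + 6 und Einsetzen von t = 1, finden wir j = -378.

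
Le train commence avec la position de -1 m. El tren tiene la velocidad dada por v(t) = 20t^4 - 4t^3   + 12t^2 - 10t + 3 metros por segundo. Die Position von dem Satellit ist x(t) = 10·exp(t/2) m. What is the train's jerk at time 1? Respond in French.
Nous devons dériver notre équation de la vitesse v(t) = 20·t^4 - 4·t^3 + 12·t^2 - 10·t + 3 2 fois. La dérivée de la vitesse donne l'accélération: a(t) = 80·t^3 - 12·t^2 + 24·t - 10. En prenant d/dt de a(t), nous trouvons j(t) = 240·t^2 - 24·t + 24. De l'équation du jerk j(t) = 240·t^2 - 24·t + 24, nous substituons t = 1 pour obtenir j = 240.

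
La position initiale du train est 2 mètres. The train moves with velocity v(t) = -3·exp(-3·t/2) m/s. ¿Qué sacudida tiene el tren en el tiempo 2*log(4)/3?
Debemos derivar nuestra ecuación de la velocidad v(t) = -3·exp(-3·t/2) 2 veces. Tomando d/dt de v(t), encontramos a(t) = 9·exp(-3·t/2)/2. La derivada de la aceleración da la sacudida: j(t) = -27·exp(-3·t/2)/4. De la ecuación de la sacudida j(t) = -27·exp(-3·t/2)/4, sustituimos t = 2*log(4)/3 para obtener j = -27/16.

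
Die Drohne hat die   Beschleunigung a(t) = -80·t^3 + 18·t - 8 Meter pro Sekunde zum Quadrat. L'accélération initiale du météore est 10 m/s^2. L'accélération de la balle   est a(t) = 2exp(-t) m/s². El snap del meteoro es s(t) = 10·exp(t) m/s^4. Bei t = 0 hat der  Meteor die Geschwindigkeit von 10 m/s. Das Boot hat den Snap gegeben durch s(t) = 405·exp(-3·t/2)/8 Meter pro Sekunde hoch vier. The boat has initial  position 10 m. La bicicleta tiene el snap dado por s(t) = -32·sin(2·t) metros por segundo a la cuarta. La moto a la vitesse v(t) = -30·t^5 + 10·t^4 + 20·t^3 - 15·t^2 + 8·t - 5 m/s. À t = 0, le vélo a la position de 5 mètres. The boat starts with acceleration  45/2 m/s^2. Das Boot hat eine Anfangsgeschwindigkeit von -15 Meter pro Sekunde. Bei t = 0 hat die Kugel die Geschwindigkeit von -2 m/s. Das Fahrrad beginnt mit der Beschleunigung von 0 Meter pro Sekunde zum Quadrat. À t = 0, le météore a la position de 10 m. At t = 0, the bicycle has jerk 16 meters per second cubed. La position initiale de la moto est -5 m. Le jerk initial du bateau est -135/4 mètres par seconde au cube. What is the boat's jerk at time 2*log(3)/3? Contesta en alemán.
Wir müssen unsere Gleichung für den Snap s(t) = 405·exp(-3·t/2)/8 1-mal integrieren. Die Stammfunktion von dem Snap ist der Ruck. Mit j(0) = -135/4 erhalten wir j(t) = -135·exp(-3·t/2)/4. Wir haben den Ruck j(t) = -135·exp(-3·t/2)/4. Durch Einsetzen von t = 2*log(3)/3: j(2*log(3)/3) = -45/4.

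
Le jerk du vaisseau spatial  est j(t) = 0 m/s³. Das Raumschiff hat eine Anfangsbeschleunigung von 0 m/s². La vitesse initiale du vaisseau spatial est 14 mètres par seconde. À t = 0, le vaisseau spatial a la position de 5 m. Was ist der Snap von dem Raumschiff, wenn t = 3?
Ausgehend von dem Ruck j(t) = 0, nehmen wir 1 Ableitung. Mit d/dt von j(t) finden wir s(t) = 0. Aus der Gleichung für den Snap s(t) = 0, setzen wir t = 3 ein und erhalten s = 0.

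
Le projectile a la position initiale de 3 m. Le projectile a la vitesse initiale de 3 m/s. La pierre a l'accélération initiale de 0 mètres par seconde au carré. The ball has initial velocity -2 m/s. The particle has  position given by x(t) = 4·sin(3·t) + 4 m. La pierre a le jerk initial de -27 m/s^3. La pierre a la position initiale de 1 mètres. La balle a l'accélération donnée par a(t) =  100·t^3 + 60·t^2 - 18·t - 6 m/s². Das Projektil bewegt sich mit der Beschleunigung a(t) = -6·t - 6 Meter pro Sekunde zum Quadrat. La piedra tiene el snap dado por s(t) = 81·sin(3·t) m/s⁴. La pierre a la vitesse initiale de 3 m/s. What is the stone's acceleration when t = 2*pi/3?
Starting from snap s(t) = 81·sin(3·t), we take 2 integrals. The integral of snap, with j(0) = -27, gives jerk: j(t) = -27·cos(3·t). The antiderivative of jerk is acceleration. Using a(0) = 0, we get a(t) = -9·sin(3·t). We have acceleration a(t) = -9·sin(3·t). Substituting t = 2*pi/3: a(2*pi/3) = 0.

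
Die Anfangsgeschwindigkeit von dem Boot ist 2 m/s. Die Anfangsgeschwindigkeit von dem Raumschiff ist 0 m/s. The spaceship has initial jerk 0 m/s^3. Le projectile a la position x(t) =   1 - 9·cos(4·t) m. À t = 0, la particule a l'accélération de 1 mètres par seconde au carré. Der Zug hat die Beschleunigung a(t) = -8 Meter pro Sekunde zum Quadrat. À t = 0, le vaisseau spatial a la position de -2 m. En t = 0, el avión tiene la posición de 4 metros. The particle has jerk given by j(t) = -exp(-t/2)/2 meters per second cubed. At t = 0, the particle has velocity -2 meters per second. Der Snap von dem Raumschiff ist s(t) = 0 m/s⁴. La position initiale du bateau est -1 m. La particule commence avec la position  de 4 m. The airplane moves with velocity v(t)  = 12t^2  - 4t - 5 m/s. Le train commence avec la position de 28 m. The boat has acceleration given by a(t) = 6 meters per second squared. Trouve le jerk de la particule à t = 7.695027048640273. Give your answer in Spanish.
De la ecuación de la sacudida j(t) = -exp(-t/2)/2, sustituimos t = 7.695027048640273 para obtener j = -0.0106663569108490.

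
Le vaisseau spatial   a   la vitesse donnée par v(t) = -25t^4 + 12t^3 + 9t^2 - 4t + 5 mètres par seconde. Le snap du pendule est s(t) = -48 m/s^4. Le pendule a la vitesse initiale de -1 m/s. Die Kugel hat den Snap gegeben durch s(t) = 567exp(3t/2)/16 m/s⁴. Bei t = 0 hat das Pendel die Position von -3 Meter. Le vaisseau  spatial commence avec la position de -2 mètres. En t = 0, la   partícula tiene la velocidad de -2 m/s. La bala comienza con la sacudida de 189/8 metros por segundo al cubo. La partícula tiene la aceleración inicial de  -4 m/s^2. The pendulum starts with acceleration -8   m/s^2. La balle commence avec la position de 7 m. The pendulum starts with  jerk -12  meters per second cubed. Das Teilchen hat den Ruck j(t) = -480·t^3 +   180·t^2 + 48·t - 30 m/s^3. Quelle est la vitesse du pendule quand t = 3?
Nous devons trouver la primitive de notre équation du snap s(t) = -48 3 fois. En intégrant le snap et en utilisant la condition initiale j(0) = -12, nous obtenons j(t) = -48·t - 12. La primitive du jerk, avec a(0) = -8, donne l'accélération: a(t) = -24·t^2 - 12·t - 8. L'intégrale de l'accélération est la vitesse. En utilisant v(0) = -1, nous obtenons v(t) = -8·t^3 - 6·t^2 - 8·t - 1. En utilisant v(t) = -8·t^3 - 6·t^2 - 8·t - 1 et en substituant t = 3, nous trouvons v = -295.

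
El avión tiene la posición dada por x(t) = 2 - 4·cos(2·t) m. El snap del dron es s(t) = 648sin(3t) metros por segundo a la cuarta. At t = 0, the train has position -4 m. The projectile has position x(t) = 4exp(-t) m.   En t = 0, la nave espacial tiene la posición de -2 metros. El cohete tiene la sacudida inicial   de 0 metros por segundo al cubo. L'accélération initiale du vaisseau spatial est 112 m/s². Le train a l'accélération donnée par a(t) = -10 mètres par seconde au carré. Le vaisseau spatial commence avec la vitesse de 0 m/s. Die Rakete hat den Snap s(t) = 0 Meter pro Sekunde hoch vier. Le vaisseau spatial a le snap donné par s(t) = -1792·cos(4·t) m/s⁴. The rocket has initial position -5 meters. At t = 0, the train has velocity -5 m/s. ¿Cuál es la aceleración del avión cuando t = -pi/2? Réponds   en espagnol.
Debemos derivar nuestra ecuación de la posición x(t) = 2 - 4·cos(2·t) 2 veces. Tomando d/dt de x(t), encontramos v(t) = 8·sin(2·t). Tomando d/dt de v(t), encontramos a(t) = 16·cos(2·t). De la ecuación de la aceleración a(t) = 16·cos(2·t), sustituimos t = -pi/2 para obtener a = -16.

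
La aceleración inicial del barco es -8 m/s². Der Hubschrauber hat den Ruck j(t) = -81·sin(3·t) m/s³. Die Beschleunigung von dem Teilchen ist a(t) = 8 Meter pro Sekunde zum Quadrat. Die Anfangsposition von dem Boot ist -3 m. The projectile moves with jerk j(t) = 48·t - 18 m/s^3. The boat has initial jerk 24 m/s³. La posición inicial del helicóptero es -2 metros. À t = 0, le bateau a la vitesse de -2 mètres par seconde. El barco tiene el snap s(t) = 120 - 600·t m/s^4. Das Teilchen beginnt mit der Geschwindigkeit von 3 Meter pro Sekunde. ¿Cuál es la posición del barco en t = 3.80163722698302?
Debemos encontrar la integral de nuestra ecuación del snap s(t) = 120 - 600·t 4 veces. La integral del snap es la sacudida. Usando j(0) = 24, obtenemos j(t) = -300·t^2 + 120·t + 24. Tomando ∫j(t)dt y aplicando a(0) = -8, encontramos a(t) = -100·t^3 + 60·t^2 + 24·t - 8. Integrando la aceleración y usando la condición inicial v(0) = -2, obtenemos v(t) = -25·t^4 + 20·t^3 + 12·t^2 - 8·t - 2. Tomando ∫v(t)dt y aplicando x(0) = -3, encontramos x(t) = -5·t^5 + 5·t^4 + 4·t^3 - 4·t^2 - 2·t - 3. Usando x(t) = -5·t^5 + 5·t^4 + 4·t^3 - 4·t^2 - 2·t - 3 y sustituyendo t = 3.80163722698302, encontramos x = -2774.57567575275.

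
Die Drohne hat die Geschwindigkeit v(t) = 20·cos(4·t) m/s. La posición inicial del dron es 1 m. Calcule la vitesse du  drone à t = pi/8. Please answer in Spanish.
De la ecuación de la velocidad v(t) = 20·cos(4·t), sustituimos t = pi/8 para obtener v = 0.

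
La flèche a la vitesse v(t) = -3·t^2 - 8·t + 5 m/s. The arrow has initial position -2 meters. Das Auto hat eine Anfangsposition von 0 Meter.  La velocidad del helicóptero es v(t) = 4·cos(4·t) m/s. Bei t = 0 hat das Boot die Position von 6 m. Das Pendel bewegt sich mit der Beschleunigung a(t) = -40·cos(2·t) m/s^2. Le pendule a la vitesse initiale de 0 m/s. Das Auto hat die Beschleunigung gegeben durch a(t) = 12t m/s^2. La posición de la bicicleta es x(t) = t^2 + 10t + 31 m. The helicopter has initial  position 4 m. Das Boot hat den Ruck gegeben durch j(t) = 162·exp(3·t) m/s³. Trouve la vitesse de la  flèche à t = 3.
De l'équation de la vitesse v(t) = -3·t^2 - 8·t + 5, nous substituons t = 3 pour obtenir v = -46.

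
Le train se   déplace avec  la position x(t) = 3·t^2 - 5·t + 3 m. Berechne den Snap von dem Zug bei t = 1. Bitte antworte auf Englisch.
To solve this, we need to take 4 derivatives of our position equation x(t) = 3·t^2 - 5·t + 3. Differentiating position, we get velocity: v(t) = 6·t - 5. The derivative of velocity gives acceleration: a(t) = 6. The derivative of acceleration gives jerk: j(t) = 0. Taking d/dt of j(t), we find s(t) = 0. From the given snap equation s(t) = 0, we substitute t = 1 to get s = 0.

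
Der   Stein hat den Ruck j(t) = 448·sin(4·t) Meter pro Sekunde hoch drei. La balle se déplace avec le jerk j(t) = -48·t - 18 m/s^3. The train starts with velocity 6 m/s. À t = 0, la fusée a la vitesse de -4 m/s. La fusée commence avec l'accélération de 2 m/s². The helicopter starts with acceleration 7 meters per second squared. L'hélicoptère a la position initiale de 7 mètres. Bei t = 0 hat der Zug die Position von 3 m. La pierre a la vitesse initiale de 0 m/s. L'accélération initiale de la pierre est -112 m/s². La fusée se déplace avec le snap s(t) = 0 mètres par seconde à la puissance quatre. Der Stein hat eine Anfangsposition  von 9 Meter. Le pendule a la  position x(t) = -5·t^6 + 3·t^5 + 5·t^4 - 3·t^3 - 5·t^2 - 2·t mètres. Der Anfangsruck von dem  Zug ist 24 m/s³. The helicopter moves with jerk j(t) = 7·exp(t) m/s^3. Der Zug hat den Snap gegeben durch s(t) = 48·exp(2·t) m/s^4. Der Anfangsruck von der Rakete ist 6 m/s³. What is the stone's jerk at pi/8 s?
We have jerk j(t) = 448·sin(4·t). Substituting t = pi/8: j(pi/8) = 448.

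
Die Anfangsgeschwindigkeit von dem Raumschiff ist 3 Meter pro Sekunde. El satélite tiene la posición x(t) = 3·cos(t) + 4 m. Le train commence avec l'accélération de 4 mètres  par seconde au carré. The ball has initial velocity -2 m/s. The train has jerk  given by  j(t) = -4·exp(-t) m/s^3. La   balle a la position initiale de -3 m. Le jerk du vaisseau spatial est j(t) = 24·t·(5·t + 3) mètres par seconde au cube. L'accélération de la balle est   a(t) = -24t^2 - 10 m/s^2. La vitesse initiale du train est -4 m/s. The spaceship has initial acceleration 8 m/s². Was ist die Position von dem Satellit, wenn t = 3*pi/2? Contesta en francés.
En utilisant x(t) = 3·cos(t) + 4 et en substituant t = 3*pi/2, nous trouvons x = 4.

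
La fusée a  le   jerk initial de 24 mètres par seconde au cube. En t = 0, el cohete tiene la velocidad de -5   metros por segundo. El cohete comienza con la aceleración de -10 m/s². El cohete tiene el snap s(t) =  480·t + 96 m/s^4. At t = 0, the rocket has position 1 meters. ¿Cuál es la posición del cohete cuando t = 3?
Para resolver esto, necesitamos tomar 4 integrales de nuestra ecuación del snap s(t) = 480·t + 96. Tomando ∫s(t)dt y aplicando j(0) = 24, encontramos j(t) = 240·t^2 + 96·t + 24. Tomando ∫j(t)dt y aplicando a(0) = -10, encontramos a(t) = 80·t^3 + 48·t^2 + 24·t - 10. La integral de la aceleración, con v(0) = -5, da la velocidad: v(t) = 20·t^4 + 16·t^3 + 12·t^2 - 10·t - 5. La integral de la velocidad es la posición. Usando x(0) = 1, obtenemos x(t) = 4·t^5 + 4·t^4 + 4·t^3 - 5·t^2 - 5·t + 1. De la ecuación de la posición x(t) = 4·t^5 + 4·t^4 + 4·t^3 - 5·t^2 - 5·t + 1, sustituimos t = 3 para obtener x = 1345.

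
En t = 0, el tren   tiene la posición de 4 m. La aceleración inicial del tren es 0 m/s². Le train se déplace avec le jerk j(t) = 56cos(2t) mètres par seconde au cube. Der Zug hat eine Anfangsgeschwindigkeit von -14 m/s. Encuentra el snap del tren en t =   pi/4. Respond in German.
Um dies zu lösen, müssen wir 1 Ableitung unserer Gleichung für den Ruck j(t) = 56·cos(2·t) nehmen. Durch Ableiten von dem Ruck erhalten wir den Snap: s(t) = -112·sin(2·t). Aus der Gleichung für den Snap s(t) = -112·sin(2·t), setzen wir t = pi/4 ein und erhalten s = -112.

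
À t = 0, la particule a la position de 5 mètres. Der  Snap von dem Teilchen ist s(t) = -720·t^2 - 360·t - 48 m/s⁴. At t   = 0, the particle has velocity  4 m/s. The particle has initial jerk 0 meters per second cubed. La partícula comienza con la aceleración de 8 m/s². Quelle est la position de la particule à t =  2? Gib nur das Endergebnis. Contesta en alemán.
x(2) = -227.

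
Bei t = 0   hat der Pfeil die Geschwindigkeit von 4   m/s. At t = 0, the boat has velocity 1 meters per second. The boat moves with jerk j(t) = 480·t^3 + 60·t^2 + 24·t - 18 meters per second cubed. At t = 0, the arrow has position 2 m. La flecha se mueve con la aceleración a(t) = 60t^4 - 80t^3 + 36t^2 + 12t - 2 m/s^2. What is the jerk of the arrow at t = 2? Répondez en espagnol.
Debemos derivar nuestra ecuación de la aceleración a(t) = 60·t^4 - 80·t^3 + 36·t^2 + 12·t - 2 1 vez. Derivando la aceleración, obtenemos la sacudida: j(t) = 240·t^3 - 240·t^2 + 72·t + 12. De la ecuación de la sacudida j(t) = 240·t^3 - 240·t^2 + 72·t + 12, sustituimos t = 2 para obtener j = 1116.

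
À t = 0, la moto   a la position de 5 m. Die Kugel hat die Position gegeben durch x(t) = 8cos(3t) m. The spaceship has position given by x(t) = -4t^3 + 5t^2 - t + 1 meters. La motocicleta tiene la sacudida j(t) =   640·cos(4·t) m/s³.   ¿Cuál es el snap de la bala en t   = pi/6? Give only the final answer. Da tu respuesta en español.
El snap en t = pi/6 es s = 0.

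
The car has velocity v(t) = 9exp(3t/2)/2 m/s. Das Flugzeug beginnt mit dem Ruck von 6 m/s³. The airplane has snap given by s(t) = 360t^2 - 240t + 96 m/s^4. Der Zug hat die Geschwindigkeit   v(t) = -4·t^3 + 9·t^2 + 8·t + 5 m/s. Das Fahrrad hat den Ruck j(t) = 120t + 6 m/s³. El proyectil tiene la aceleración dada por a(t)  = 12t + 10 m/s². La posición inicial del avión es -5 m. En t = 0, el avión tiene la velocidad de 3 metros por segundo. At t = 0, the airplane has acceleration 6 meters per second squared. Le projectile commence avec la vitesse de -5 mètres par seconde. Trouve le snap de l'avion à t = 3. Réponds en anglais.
Using s(t) = 360·t^2 - 240·t + 96 and substituting t = 3, we find s = 2616.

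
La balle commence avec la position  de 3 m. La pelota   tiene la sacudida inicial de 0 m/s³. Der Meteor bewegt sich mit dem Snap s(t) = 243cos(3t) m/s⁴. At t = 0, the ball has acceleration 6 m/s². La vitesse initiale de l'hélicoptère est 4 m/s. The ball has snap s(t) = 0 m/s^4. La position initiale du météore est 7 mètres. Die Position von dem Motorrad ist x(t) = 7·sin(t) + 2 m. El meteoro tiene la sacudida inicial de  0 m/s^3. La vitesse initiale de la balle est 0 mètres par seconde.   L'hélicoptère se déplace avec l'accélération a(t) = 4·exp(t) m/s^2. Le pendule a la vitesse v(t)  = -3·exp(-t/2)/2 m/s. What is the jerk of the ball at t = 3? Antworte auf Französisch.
En partant du snap s(t) = 0, nous prenons 1 intégrale. En intégrant le snap et en utilisant la condition initiale j(0) = 0, nous obtenons j(t) = 0. En utilisant j(t) = 0 et en substituant t = 3, nous trouvons j = 0.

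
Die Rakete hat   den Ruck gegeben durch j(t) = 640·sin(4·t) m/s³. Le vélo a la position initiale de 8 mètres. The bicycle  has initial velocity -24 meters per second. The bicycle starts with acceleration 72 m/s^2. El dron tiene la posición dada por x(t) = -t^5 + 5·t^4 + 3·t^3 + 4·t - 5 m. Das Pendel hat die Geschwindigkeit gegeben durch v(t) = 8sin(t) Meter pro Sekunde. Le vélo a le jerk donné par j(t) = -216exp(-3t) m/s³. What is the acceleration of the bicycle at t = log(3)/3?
We need to integrate our jerk equation j(t) = -216·exp(-3·t) 1 time. The antiderivative of jerk, with a(0) = 72, gives acceleration: a(t) = 72·exp(-3·t). We have acceleration a(t) = 72·exp(-3·t). Substituting t = log(3)/3: a(log(3)/3) = 24.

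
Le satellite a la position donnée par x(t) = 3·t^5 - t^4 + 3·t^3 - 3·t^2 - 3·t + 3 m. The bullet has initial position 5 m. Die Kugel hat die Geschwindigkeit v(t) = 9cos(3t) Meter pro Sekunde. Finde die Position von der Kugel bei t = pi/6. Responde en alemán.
Ausgehend von der Geschwindigkeit v(t) = 9·cos(3·t), nehmen wir 1 Stammfunktion. Das Integral von der Geschwindigkeit, mit x(0) = 5, ergibt die Position: x(t) = 3·sin(3·t) + 5. Mit x(t) = 3·sin(3·t) + 5 und Einsetzen von t = pi/6, finden wir x = 8.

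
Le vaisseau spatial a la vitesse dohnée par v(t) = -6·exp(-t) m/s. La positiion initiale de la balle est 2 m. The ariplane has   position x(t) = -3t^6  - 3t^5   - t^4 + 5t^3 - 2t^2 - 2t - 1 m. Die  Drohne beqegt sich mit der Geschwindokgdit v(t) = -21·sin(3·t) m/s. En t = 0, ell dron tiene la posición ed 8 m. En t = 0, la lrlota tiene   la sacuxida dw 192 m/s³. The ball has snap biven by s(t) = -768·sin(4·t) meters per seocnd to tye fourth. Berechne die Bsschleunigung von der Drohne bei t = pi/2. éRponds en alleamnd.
Um dies zu lösen, müssen wir 1 Ableitung unserer Gleichung für die Geschwindigkeit v(t) = -21·sin(3·t) nehmen. Mit d/dt von v(t) finden wir a(t) = -63·cos(3·t). Aus der Gleichung für die Beschleunigung a(t) = -63·cos(3·t), setzen wir t = pi/2 ein und erhalten a = 0.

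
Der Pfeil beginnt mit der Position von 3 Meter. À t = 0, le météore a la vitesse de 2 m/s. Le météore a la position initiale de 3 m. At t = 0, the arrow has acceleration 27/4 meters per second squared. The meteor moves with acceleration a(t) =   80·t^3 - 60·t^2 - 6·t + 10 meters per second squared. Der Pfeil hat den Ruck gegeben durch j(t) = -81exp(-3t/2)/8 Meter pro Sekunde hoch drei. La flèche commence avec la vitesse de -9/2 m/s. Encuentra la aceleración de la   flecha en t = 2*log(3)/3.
Debemos encontrar la integral de nuestra ecuación de la sacudida j(t) = -81·exp(-3·t/2)/8 1 vez. Integrando la sacudida y usando la condición inicial a(0) = 27/4, obtenemos a(t) = 27·exp(-3·t/2)/4. De la ecuación de la aceleración a(t) = 27·exp(-3·t/2)/4, sustituimos t = 2*log(3)/3 para obtener a = 9/4.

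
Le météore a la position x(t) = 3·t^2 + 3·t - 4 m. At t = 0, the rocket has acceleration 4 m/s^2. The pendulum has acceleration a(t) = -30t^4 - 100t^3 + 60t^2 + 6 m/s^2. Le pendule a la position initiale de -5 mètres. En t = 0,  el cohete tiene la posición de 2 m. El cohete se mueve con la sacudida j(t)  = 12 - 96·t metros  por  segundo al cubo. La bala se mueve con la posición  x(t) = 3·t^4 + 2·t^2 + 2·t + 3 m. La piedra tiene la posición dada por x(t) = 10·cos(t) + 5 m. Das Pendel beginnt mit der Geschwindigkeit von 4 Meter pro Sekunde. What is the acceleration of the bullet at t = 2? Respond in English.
Starting from position x(t) = 3·t^4 + 2·t^2 + 2·t + 3, we take 2 derivatives. The derivative of position gives velocity: v(t) = 12·t^3 + 4·t + 2. Taking d/dt of v(t), we find a(t) = 36·t^2 + 4. Using a(t) = 36·t^2 + 4 and substituting t = 2, we find a = 148.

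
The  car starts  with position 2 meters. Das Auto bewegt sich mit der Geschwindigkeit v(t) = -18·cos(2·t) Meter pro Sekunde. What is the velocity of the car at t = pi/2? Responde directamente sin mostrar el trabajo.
The answer is 18.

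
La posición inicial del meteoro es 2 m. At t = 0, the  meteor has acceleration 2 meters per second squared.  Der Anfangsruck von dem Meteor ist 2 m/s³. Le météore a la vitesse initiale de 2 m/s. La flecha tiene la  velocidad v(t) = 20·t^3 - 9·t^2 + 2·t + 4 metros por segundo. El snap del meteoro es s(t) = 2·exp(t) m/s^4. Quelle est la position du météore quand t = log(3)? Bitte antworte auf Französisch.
En partant du snap s(t) = 2·exp(t), nous prenons 4 intégrales. En prenant ∫s(t)dt et en appliquant j(0) = 2, nous trouvons j(t) = 2·exp(t). La primitive du jerk est l'accélération. En utilisant a(0) = 2, nous obtenons a(t) = 2·exp(t). La primitive de l'accélération est la vitesse. En utilisant v(0) = 2, nous obtenons v(t) = 2·exp(t). En prenant ∫v(t)dt et en appliquant x(0) = 2, nous trouvons x(t) = 2·exp(t). En utilisant x(t) = 2·exp(t) et en substituant t = log(3), nous trouvons x = 6.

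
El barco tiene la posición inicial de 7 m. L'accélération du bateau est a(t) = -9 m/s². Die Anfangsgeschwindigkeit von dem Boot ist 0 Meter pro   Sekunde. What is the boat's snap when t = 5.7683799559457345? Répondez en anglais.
Starting from acceleration a(t) = -9, we take 2 derivatives. Taking d/dt of a(t), we find j(t) = 0. Taking d/dt of j(t), we find s(t) = 0. We have snap s(t) = 0. Substituting t = 5.7683799559457345: s(5.7683799559457345) = 0.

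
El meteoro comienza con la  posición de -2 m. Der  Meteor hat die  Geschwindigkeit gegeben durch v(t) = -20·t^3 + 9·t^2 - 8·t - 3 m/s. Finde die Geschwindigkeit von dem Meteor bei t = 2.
Mit v(t) = -20·t^3 + 9·t^2 - 8·t - 3 und Einsetzen von t = 2, finden wir v = -143.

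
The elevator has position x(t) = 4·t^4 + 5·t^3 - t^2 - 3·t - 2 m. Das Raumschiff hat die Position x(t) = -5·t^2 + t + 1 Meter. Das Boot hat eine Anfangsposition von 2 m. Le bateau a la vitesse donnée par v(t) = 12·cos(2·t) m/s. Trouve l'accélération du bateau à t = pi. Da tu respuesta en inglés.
Starting from velocity v(t) = 12·cos(2·t), we take 1 derivative. Taking d/dt of v(t), we find a(t) = -24·sin(2·t). Using a(t) = -24·sin(2·t) and substituting t = pi, we find a = 0.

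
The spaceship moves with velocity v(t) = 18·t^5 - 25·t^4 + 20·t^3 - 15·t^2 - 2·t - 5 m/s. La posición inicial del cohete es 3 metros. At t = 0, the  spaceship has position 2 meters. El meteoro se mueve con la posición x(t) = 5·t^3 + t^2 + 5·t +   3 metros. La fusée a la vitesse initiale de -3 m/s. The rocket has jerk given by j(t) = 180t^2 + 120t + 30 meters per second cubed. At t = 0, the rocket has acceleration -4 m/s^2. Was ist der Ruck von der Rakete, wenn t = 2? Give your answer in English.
From the given jerk equation j(t) = 180·t^2 + 120·t + 30, we substitute t = 2 to get j = 990.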